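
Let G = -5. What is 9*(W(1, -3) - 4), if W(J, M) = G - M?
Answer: -54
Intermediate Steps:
W(J, M) = -5 - M
9*(W(1, -3) - 4) = 9*((-5 - 1*(-3)) - 4) = 9*((-5 + 3) - 4) = 9*(-2 - 4) = 9*(-6) = -54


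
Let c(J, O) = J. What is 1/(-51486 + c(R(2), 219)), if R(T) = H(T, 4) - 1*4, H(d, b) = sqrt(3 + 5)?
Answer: -25745/1325610046 - sqrt(2)/1325610046 ≈ -1.9422e-5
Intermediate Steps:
H(d, b) = 2*sqrt(2) (H(d, b) = sqrt(8) = 2*sqrt(2))
R(T) = -4 + 2*sqrt(2) (R(T) = 2*sqrt(2) - 1*4 = 2*sqrt(2) - 4 = -4 + 2*sqrt(2))
1/(-51486 + c(R(2), 219)) = 1/(-51486 + (-4 + 2*sqrt(2))) = 1/(-51490 + 2*sqrt(2))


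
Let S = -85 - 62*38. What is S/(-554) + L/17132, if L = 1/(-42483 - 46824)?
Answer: 1867374182765/423812084148 ≈ 4.4061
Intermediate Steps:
L = -1/89307 (L = 1/(-89307) = -1/89307 ≈ -1.1197e-5)
S = -2441 (S = -85 - 2356 = -2441)
S/(-554) + L/17132 = -2441/(-554) - 1/89307/17132 = -2441*(-1/554) - 1/89307*1/17132 = 2441/554 - 1/1530007524 = 1867374182765/423812084148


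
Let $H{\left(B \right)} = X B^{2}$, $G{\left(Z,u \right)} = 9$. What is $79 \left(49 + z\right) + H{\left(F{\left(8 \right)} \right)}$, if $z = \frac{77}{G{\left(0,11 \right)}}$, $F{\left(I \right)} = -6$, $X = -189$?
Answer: $- \frac{20314}{9} \approx -2257.1$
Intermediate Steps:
$z = \frac{77}{9} \approx 8.5556$
$H{\left(B \right)} = - 189 B^{2}$
$79 \left(49 + z\right) + H{\left(F{\left(8 \right)} \right)} = 79 \left(49 + \frac{77}{9}\right) - 189 \left(-6\right)^{2} = 79 \cdot \frac{518}{9} - 6804 = \frac{40922}{9} - 6804 = - \frac{20314}{9}$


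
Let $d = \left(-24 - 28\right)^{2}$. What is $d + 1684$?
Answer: $4388$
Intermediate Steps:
$d = 2704$ ($d = \left(-52\right)^{2} = 2704$)
$d + 1684 = 2704 + 1684 = 4388$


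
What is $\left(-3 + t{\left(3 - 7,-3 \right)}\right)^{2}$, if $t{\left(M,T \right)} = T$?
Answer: $36$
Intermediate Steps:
$\left(-3 + t{\left(3 - 7,-3 \right)}\right)^{2} = \left(-3 - 3\right)^{2} = \left(-6\right)^{2} = 36$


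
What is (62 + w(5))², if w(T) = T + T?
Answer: 5184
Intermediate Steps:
w(T) = 2*T
(62 + w(5))² = (62 + 2*5)² = (62 + 10)² = 72² = 5184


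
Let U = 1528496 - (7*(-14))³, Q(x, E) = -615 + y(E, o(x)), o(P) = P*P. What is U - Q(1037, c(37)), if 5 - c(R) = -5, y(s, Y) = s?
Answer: 2470293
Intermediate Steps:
o(P) = P²
c(R) = 10 (c(R) = 5 - 1*(-5) = 5 + 5 = 10)
Q(x, E) = -615 + E
U = 2469688 (U = 1528496 - 1*(-98)³ = 1528496 - 1*(-941192) = 1528496 + 941192 = 2469688)
U - Q(1037, c(37)) = 2469688 - (-615 + 10) = 2469688 - 1*(-605) = 2469688 + 605 = 2470293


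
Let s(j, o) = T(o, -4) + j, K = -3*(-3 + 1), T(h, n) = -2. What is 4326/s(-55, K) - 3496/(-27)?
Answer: 27490/513 ≈ 53.587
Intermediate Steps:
K = 6 (K = -3*(-2) = 6)
s(j, o) = -2 + j
4326/s(-55, K) - 3496/(-27) = 4326/(-2 - 55) - 3496/(-27) = 4326/(-57) - 3496*(-1/27) = 4326*(-1/57) + 3496/27 = -1442/19 + 3496/27 = 27490/513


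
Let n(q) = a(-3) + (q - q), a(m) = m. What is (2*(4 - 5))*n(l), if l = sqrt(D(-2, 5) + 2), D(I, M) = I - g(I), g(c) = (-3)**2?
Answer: 6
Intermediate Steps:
g(c) = 9
D(I, M) = -9 + I (D(I, M) = I - 1*9 = I - 9 = -9 + I)
l = 3*I (l = sqrt((-9 - 2) + 2) = sqrt(-11 + 2) = sqrt(-9) = 3*I ≈ 3.0*I)
n(q) = -3 (n(q) = -3 + (q - q) = -3 + 0 = -3)
(2*(4 - 5))*n(l) = (2*(4 - 5))*(-3) = (2*(-1))*(-3) = -2*(-3) = 6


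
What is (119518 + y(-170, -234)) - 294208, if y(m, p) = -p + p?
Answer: -174690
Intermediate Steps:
y(m, p) = 0
(119518 + y(-170, -234)) - 294208 = (119518 + 0) - 294208 = 119518 - 294208 = -174690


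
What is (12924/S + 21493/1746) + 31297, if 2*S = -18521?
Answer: 1012424874047/32337666 ≈ 31308.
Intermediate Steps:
S = -18521/2 (S = (1/2)*(-18521) = -18521/2 ≈ -9260.5)
(12924/S + 21493/1746) + 31297 = (12924/(-18521/2) + 21493/1746) + 31297 = (12924*(-2/18521) + 21493*(1/1746)) + 31297 = (-25848/18521 + 21493/1746) + 31297 = 352941245/32337666 + 31297 = 1012424874047/32337666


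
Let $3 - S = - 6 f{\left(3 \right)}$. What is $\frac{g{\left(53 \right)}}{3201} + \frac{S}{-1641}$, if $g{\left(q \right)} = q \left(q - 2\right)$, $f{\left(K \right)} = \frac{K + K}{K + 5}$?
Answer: $\frac{980359}{1167298} \approx 0.83985$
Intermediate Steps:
$f{\left(K \right)} = \frac{2 K}{5 + K}$
$S = \frac{15}{2}$ ($S = 3 - - 6 \cdot 2 \cdot 3 \frac{1}{5 + 3} = 3 - - 6 \cdot 2 \cdot 3 \cdot \frac{1}{8} = 3 - \left(-6\right) \frac{3}{4} = 3 - - \frac{9}{2} = 3 + \frac{9}{2} = \frac{15}{2} \approx 7.5$)
$g{\left(q \right)} = q \left(-2 + q\right)$
$\frac{g{\left(53 \right)}}{3201} + \frac{S}{-1641} = \frac{53 \left(-2 + 53\right)}{3201} + \frac{15}{2 \left(-1641\right)} = 53 \cdot 51 \cdot \frac{1}{3201} + \frac{15}{2} \left(- \frac{1}{1641}\right) = 2703 \cdot \frac{1}{3201} - \frac{5}{1094} = \frac{901}{1067} - \frac{5}{1094} = \frac{980359}{1167298}$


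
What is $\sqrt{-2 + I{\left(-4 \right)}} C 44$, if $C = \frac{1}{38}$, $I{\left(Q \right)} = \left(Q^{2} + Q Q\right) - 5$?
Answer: $\frac{110}{19} \approx 5.7895$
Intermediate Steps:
$I{\left(Q \right)} = -5 + 2 Q^{2}$ ($I{\left(Q \right)} = \left(Q^{2} + Q^{2}\right) - 5 = 2 Q^{2} - 5 = -5 + 2 Q^{2}$)
$C = \frac{1}{38} \approx 0.026316$
$\sqrt{-2 + I{\left(-4 \right)}} C 44 = \sqrt{-2 - \left(5 - 2 \left(-4\right)^{2}\right)} \frac{1}{38} \cdot 44 = \sqrt{-2 + \left(-5 + 2 \cdot 16\right)} \frac{1}{38} \cdot 44 = \sqrt{-2 + \left(-5 + 32\right)} \frac{1}{38} \cdot 44 = \sqrt{-2 + 27} \cdot \frac{1}{38} \cdot 44 = \sqrt{25} \cdot \frac{1}{38} \cdot 44 = 5 \cdot \frac{1}{38} \cdot 44 = \frac{5}{38} \cdot 44 = \frac{110}{19}$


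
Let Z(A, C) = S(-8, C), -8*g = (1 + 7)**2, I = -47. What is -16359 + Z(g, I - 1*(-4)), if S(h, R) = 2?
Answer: -16357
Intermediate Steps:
g = -8 (g = -(1 + 7)**2/8 = -1/8*8**2 = -1/8*64 = -8)
Z(A, C) = 2
-16359 + Z(g, I - 1*(-4)) = -16359 + 2 = -16357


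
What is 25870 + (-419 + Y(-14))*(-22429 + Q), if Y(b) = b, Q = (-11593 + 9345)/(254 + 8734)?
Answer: 21880691215/2247 ≈ 9.7377e+6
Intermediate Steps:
Q = -562/2247 (Q = -2248/8988 = -2248*1/8988 = -562/2247 ≈ -0.25011)
25870 + (-419 + Y(-14))*(-22429 + Q) = 25870 + (-419 - 14)*(-22429 - 562/2247) = 25870 - 433*(-50398525/2247) = 25870 + 21822561325/2247 = 21880691215/2247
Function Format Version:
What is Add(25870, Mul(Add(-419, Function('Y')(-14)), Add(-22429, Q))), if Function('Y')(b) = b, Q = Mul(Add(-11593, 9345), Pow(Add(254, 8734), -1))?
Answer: Rational(21880691215, 2247) ≈ 9.7377e+6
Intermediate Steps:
Q = Rational(-562, 2247) (Q = Mul(-2248, Pow(8988, -1)) = Mul(-2248, Rational(1, 8988)) = Rational(-562, 2247) ≈ -0.25011)
Add(25870, Mul(Add(-419, Function('Y')(-14)), Add(-22429, Q))) = Add(25870, Mul(Add(-419, -14), Add(-22429, Rational(-562, 2247)))) = Add(25870, Mul(-433, Rational(-50398525, 2247))) = Add(25870, Rational(21822561325, 2247)) = Rational(21880691215, 2247)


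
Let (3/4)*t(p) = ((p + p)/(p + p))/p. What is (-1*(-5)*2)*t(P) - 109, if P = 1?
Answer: -287/3 ≈ -95.667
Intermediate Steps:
t(p) = 4/(3*p) (t(p) = 4*(((p + p)/(p + p))/p)/3 = 4*(((2*p)/((2*p)))/p)/3 = 4*(((2*p)*(1/(2*p)))/p)/3 = 4*(1/p)/3 = 4/(3*p))
(-1*(-5)*2)*t(P) - 109 = (-1*(-5)*2)*((4/3)/1) - 109 = (5*2)*((4/3)*1) - 109 = 10*(4/3) - 109 = 40/3 - 109 = -287/3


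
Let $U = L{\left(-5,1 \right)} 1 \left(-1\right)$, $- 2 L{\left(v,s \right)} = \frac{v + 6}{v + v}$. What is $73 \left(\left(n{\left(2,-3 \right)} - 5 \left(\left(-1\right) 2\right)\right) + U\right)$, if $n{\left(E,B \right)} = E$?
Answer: $\frac{17447}{20} \approx 872.35$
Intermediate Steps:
$L{\left(v,s \right)} = - \frac{6 + v}{4 v}$ ($L{\left(v,s \right)} = - \frac{\left(v + 6\right) \frac{1}{v + v}}{2} = - \frac{\left(6 + v\right) \frac{1}{2 v}}{2} = - \frac{\frac{1}{2} \frac{1}{v} \left(6 + v\right)}{2} = - \frac{6 + v}{4 v}$)
$U = - \frac{1}{20}$ ($U = \frac{-6 - -5}{4 \left(-5\right)} 1 \left(-1\right) = \frac{1}{4} \left(- \frac{1}{5}\right) \left(-6 + 5\right) 1 \left(-1\right) = \frac{1}{4} \left(- \frac{1}{5}\right) \left(-1\right) 1 \left(-1\right) = \frac{1}{20} \cdot 1 \left(-1\right) = \frac{1}{20} \left(-1\right) = - \frac{1}{20} \approx -0.05$)
$73 \left(\left(n{\left(2,-3 \right)} - 5 \left(\left(-1\right) 2\right)\right) + U\right) = 73 \left(\left(2 - 5 \left(\left(-1\right) 2\right)\right) - \frac{1}{20}\right) = 73 \left(\left(2 - -10\right) - \frac{1}{20}\right) = 73 \left(\left(2 + 10\right) - \frac{1}{20}\right) = 73 \left(12 - \frac{1}{20}\right) = 73 \cdot \frac{239}{20} = \frac{17447}{20}$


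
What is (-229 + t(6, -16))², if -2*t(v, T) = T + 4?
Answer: 49729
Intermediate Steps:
t(v, T) = -2 - T/2 (t(v, T) = -(T + 4)/2 = -(4 + T)/2 = -2 - T/2)
(-229 + t(6, -16))² = (-229 + (-2 - ½*(-16)))² = (-229 + (-2 + 8))² = (-229 + 6)² = (-223)² = 49729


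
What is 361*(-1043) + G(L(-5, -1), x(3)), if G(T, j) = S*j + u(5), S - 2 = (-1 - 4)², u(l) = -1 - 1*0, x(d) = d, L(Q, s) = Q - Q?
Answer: -376443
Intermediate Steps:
L(Q, s) = 0
u(l) = -1 (u(l) = -1 + 0 = -1)
S = 27 (S = 2 + (-1 - 4)² = 2 + (-5)² = 2 + 25 = 27)
G(T, j) = -1 + 27*j (G(T, j) = 27*j - 1 = -1 + 27*j)
361*(-1043) + G(L(-5, -1), x(3)) = 361*(-1043) + (-1 + 27*3) = -376523 + (-1 + 81) = -376523 + 80 = -376443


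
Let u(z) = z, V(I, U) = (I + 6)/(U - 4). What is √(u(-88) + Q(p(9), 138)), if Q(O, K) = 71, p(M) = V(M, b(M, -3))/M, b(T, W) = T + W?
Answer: I*√17 ≈ 4.1231*I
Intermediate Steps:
V(I, U) = (6 + I)/(-4 + U)
p(M) = (6 + M)/(M*(-7 + M)) (p(M) = ((6 + M)/(-4 + (M - 3)))/M = ((6 + M)/(-4 + (-3 + M)))/M = ((6 + M)/(-7 + M))/M = (6 + M)/(M*(-7 + M)))
√(u(-88) + Q(p(9), 138)) = √(-88 + 71) = √(-17) = I*√17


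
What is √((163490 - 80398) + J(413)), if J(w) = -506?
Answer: √82586 ≈ 287.38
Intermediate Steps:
√((163490 - 80398) + J(413)) = √((163490 - 80398) - 506) = √(83092 - 506) = √82586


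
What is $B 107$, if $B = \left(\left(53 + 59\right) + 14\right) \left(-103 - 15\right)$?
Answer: $-1590876$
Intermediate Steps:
$B = -14868$ ($B = \left(112 + 14\right) \left(-118\right) = 126 \left(-118\right) = -14868$)
$B 107 = \left(-14868\right) 107 = -1590876$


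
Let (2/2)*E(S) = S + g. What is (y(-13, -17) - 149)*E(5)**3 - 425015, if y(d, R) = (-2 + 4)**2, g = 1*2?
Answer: -474750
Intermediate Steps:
g = 2
E(S) = 2 + S (E(S) = S + 2 = 2 + S)
y(d, R) = 4 (y(d, R) = 2**2 = 4)
(y(-13, -17) - 149)*E(5)**3 - 425015 = (4 - 149)*(2 + 5)**3 - 425015 = -145*7**3 - 425015 = -145*343 - 425015 = -49735 - 425015 = -474750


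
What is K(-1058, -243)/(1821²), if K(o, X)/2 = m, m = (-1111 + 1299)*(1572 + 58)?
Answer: 612880/3316041 ≈ 0.18482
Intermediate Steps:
m = 306440 (m = 188*1630 = 306440)
K(o, X) = 612880 (K(o, X) = 2*306440 = 612880)
K(-1058, -243)/(1821²) = 612880/(1821²) = 612880/3316041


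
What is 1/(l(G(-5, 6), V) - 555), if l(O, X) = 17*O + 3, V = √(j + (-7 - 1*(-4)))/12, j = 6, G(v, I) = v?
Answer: -1/637 ≈ -0.0015699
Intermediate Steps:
V = √3/12 (V = √(6 + (-7 - 1*(-4)))/12 = √(6 + (-7 + 4))*(1/12) = √(6 - 3)*(1/12) = √3*(1/12) = √3/12 ≈ 0.14434)
l(O, X) = 3 + 17*O
1/(l(G(-5, 6), V) - 555) = 1/((3 + 17*(-5)) - 555) = 1/((3 - 85) - 555) = 1/(-82 - 555) = 1/(-637) = -1/637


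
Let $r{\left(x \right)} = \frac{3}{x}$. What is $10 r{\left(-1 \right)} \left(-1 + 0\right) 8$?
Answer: $240$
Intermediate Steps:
$10 r{\left(-1 \right)} \left(-1 + 0\right) 8 = 10 \frac{3}{-1} \left(-1 + 0\right) 8 = 10 \cdot 3 \left(-1\right) \left(-1\right) 8 = 10 \left(\left(-3\right) \left(-1\right)\right) 8 = 10 \cdot 3 \cdot 8 = 30 \cdot 8 = 240$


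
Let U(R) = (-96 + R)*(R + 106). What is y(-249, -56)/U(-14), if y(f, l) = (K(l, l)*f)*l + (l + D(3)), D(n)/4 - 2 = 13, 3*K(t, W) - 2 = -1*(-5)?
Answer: -1627/506 ≈ -3.2154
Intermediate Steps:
K(t, W) = 7/3 (K(t, W) = 2/3 + (-1*(-5))/3 = 2/3 + (1/3)*5 = 2/3 + 5/3 = 7/3)
D(n) = 60 (D(n) = 8 + 4*13 = 8 + 52 = 60)
U(R) = (-96 + R)*(106 + R)
y(f, l) = 60 + l + 7*f*l/3 (y(f, l) = (7*f/3)*l + (l + 60) = 7*f*l/3 + (60 + l) = 60 + l + 7*f*l/3)
y(-249, -56)/U(-14) = (60 - 56 + (7/3)*(-249)*(-56))/(-10176 + (-14)**2 + 10*(-14)) = (60 - 56 + 32536)/(-10176 + 196 - 140) = 32540/(-10120) = 32540*(-1/10120) = -1627/506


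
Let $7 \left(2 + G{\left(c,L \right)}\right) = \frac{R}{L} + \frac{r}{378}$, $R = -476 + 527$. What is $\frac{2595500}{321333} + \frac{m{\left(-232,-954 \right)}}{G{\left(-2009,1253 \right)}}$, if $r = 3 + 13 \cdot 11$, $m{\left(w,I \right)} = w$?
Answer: $\frac{9423179401576}{73776450135} \approx 127.73$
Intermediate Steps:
$R = 51$
$r = 146$ ($r = 3 + 143 = 146$)
$G{\left(c,L \right)} = - \frac{2573}{1323} + \frac{51}{7 L}$ ($G{\left(c,L \right)} = -2 + \frac{\frac{51}{L} + \frac{146}{378}}{7} = -2 + \frac{\frac{51}{L} + 146 \cdot \frac{1}{378}}{7} = -2 + \frac{\frac{51}{L} + \frac{73}{189}}{7} = -2 + \frac{\frac{73}{189} + \frac{51}{L}}{7} = -2 + \left(\frac{73}{1323} + \frac{51}{7 L}\right) = - \frac{2573}{1323} + \frac{51}{7 L}$)
$\frac{2595500}{321333} + \frac{m{\left(-232,-954 \right)}}{G{\left(-2009,1253 \right)}} = \frac{2595500}{321333} - \frac{232}{\frac{1}{1323} \cdot \frac{1}{1253} \left(9639 - 3223969\right)} = 2595500 \cdot \frac{1}{321333} - \frac{232}{\frac{1}{1323} \cdot \frac{1}{1253} \left(9639 - 3223969\right)} = \frac{2595500}{321333} - \frac{232}{\frac{1}{1323} \cdot \frac{1}{1253} \left(-3214330\right)} = \frac{2595500}{321333} - \frac{232}{- \frac{459190}{236817}} = \frac{2595500}{321333} - - \frac{27470772}{229595} = \frac{2595500}{321333} + \frac{27470772}{229595} = \frac{9423179401576}{73776450135}$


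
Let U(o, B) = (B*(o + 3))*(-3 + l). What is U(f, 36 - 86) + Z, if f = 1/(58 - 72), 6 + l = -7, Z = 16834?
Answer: 134238/7 ≈ 19177.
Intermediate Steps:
l = -13 (l = -6 - 7 = -13)
f = -1/14 (f = 1/(-14) = -1/14 ≈ -0.071429)
U(o, B) = -16*B*(3 + o) (U(o, B) = (B*(o + 3))*(-3 - 13) = (B*(3 + o))*(-16) = -16*B*(3 + o))
U(f, 36 - 86) + Z = -16*(36 - 86)*(3 - 1/14) + 16834 = -16*(-50)*41/14 + 16834 = 16400/7 + 16834 = 134238/7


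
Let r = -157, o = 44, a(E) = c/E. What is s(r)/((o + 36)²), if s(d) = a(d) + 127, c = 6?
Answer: 19933/1004800 ≈ 0.019838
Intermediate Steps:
a(E) = 6/E
s(d) = 127 + 6/d (s(d) = 6/d + 127 = 127 + 6/d)
s(r)/((o + 36)²) = (127 + 6/(-157))/((44 + 36)²) = (127 + 6*(-1/157))/(80²) = (127 - 6/157)/6400 = (19933/157)*(1/6400) = 19933/1004800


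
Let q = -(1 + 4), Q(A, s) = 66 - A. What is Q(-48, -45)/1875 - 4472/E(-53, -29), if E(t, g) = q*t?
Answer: -556986/33125 ≈ -16.815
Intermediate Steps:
q = -5 (q = -1*5 = -5)
E(t, g) = -5*t
Q(-48, -45)/1875 - 4472/E(-53, -29) = (66 - 1*(-48))/1875 - 4472/((-5*(-53))) = (66 + 48)*(1/1875) - 4472/265 = 114*(1/1875) - 4472*1/265 = 38/625 - 4472/265 = -556986/33125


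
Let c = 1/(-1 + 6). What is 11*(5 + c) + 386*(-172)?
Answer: -331674/5 ≈ -66335.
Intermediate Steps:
c = ⅕ (c = 1/5 = ⅕ ≈ 0.20000)
11*(5 + c) + 386*(-172) = 11*(5 + ⅕) + 386*(-172) = 11*(26/5) - 66392 = 286/5 - 66392 = -331674/5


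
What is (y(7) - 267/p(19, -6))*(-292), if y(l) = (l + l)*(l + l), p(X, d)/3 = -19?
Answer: -1113396/19 ≈ -58600.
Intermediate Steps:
p(X, d) = -57 (p(X, d) = 3*(-19) = -57)
y(l) = 4*l² (y(l) = (2*l)*(2*l) = 4*l²)
(y(7) - 267/p(19, -6))*(-292) = (4*7² - 267/(-57))*(-292) = (4*49 - 267*(-1/57))*(-292) = (196 + 89/19)*(-292) = (3813/19)*(-292) = -1113396/19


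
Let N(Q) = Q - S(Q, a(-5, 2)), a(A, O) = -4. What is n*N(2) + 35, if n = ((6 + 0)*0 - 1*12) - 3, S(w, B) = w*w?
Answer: 65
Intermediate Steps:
S(w, B) = w**2
N(Q) = Q - Q**2
n = -15 (n = (6*0 - 12) - 3 = (0 - 12) - 3 = -12 - 3 = -15)
n*N(2) + 35 = -30*(1 - 1*2) + 35 = -30*(1 - 2) + 35 = -30*(-1) + 35 = -15*(-2) + 35 = 30 + 35 = 65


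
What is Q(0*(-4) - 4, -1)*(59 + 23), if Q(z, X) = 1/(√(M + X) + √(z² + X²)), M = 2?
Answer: -41/8 + 41*√17/8 ≈ 16.006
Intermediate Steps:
Q(z, X) = 1/(√(2 + X) + √(X² + z²)) (Q(z, X) = 1/(√(2 + X) + √(z² + X²)) = 1/(√(2 + X) + √(X² + z²)))
Q(0*(-4) - 4, -1)*(59 + 23) = (59 + 23)/(√(2 - 1) + √((-1)² + (0*(-4) - 4)²)) = 82/(√1 + √(1 + (0 - 4)²)) = 82/(1 + √(1 + (-4)²)) = 82/(1 + √(1 + 16)) = 82/(1 + √17)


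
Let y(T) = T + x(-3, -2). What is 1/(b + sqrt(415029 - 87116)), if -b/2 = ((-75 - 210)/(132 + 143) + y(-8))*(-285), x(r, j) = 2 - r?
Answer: -278388/600817391 - 121*sqrt(327913)/600817391 ≈ -0.00057867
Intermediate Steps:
y(T) = 5 + T (y(T) = T + (2 - 1*(-3)) = T + (2 + 3) = T + 5 = 5 + T)
b = -25308/11 (b = -2*((-75 - 210)/(132 + 143) + (5 - 8))*(-285) = -2*(-285/275 - 3)*(-285) = -2*(-285*1/275 - 3)*(-285) = -2*(-57/55 - 3)*(-285) = -(-444)*(-285)/55 = -2*12654/11 = -25308/11 ≈ -2300.7)
1/(b + sqrt(415029 - 87116)) = 1/(-25308/11 + sqrt(415029 - 87116)) = 1/(-25308/11 + sqrt(327913))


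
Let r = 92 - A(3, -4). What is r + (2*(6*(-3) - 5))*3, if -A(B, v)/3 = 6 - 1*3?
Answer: -37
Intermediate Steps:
A(B, v) = -9 (A(B, v) = -3*(6 - 1*3) = -3*(6 - 3) = -3*3 = -9)
r = 101 (r = 92 - 1*(-9) = 92 + 9 = 101)
r + (2*(6*(-3) - 5))*3 = 101 + (2*(6*(-3) - 5))*3 = 101 + (2*(-18 - 5))*3 = 101 + (2*(-23))*3 = 101 - 46*3 = 101 - 138 = -37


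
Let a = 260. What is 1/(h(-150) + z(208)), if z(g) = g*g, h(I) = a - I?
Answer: 1/43674 ≈ 2.2897e-5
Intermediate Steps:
h(I) = 260 - I
z(g) = g²
1/(h(-150) + z(208)) = 1/((260 - 1*(-150)) + 208²) = 1/((260 + 150) + 43264) = 1/(410 + 43264) = 1/43674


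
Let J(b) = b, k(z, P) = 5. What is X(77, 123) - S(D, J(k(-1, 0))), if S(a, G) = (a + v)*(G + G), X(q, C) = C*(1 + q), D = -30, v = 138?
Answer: 8514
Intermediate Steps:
S(a, G) = 2*G*(138 + a) (S(a, G) = (a + 138)*(G + G) = (138 + a)*(2*G) = 2*G*(138 + a))
X(77, 123) - S(D, J(k(-1, 0))) = 123*(1 + 77) - 2*5*(138 - 30) = 123*78 - 2*5*108 = 9594 - 1*1080 = 9594 - 1080 = 8514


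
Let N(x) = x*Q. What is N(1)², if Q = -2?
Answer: 4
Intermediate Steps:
N(x) = -2*x (N(x) = x*(-2) = -2*x)
N(1)² = (-2*1)² = (-2)² = 4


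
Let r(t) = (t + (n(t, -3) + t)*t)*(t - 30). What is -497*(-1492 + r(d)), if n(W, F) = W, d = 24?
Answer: 4248356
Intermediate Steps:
r(t) = (-30 + t)*(t + 2*t**2) (r(t) = (t + (t + t)*t)*(t - 30) = (t + (2*t)*t)*(-30 + t) = (t + 2*t**2)*(-30 + t) = (-30 + t)*(t + 2*t**2))
-497*(-1492 + r(d)) = -497*(-1492 + 24*(-30 - 59*24 + 2*24**2)) = -497*(-1492 + 24*(-30 - 1416 + 2*576)) = -497*(-1492 + 24*(-30 - 1416 + 1152)) = -497*(-1492 + 24*(-294)) = -497*(-1492 - 7056) = -497*(-8548) = 4248356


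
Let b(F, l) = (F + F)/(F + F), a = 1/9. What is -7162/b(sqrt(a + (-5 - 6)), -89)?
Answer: -7162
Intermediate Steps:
a = 1/9 ≈ 0.11111
b(F, l) = 1 (b(F, l) = (2*F)/((2*F)) = (2*F)*(1/(2*F)) = 1)
-7162/b(sqrt(a + (-5 - 6)), -89) = -7162/1 = -7162*1 = -7162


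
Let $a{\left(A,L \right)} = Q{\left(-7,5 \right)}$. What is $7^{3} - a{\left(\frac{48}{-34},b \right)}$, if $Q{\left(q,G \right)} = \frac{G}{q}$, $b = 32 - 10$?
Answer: $\frac{2406}{7} \approx 343.71$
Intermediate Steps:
$b = 22$ ($b = 32 - 10 = 22$)
$a{\left(A,L \right)} = - \frac{5}{7}$ ($a{\left(A,L \right)} = \frac{5}{-7} = 5 \left(- \frac{1}{7}\right) = - \frac{5}{7}$)
$7^{3} - a{\left(\frac{48}{-34},b \right)} = 7^{3} - - \frac{5}{7} = 343 + \frac{5}{7} = \frac{2406}{7}$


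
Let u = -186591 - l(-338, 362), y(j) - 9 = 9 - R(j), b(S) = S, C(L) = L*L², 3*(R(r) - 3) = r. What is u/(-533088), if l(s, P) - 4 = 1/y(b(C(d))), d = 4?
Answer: 1772651/5064336 ≈ 0.35003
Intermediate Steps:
R(r) = 3 + r/3
C(L) = L³
y(j) = 15 - j/3 (y(j) = 9 + (9 - (3 + j/3)) = 9 + (9 + (-3 - j/3)) = 9 + (6 - j/3) = 15 - j/3)
l(s, P) = 73/19 (l(s, P) = 4 + 1/(15 - ⅓*4³) = 4 + 1/(15 - ⅓*64) = 4 + 1/(15 - 64/3) = 4 + 1/(-19/3) = 4 - 3/19 = 73/19)
u = -3545302/19 (u = -186591 - 1*73/19 = -186591 - 73/19 = -3545302/19 ≈ -1.8659e+5)
u/(-533088) = -3545302/19/(-533088) = -3545302/19*(-1/533088) = 1772651/5064336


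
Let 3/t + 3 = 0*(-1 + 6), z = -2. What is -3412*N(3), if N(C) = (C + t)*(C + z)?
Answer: -6824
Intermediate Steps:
t = -1 (t = 3/(-3 + 0*(-1 + 6)) = 3/(-3 + 0*5) = 3/(-3 + 0) = 3/(-3) = 3*(-⅓) = -1)
N(C) = (-1 + C)*(-2 + C) (N(C) = (C - 1)*(C - 2) = (-1 + C)*(-2 + C))
-3412*N(3) = -3412*(2 + 3² - 3*3) = -3412*(2 + 9 - 9) = -3412*2 = -6824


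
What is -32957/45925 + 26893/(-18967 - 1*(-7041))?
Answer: -1628106207/547701550 ≈ -2.9726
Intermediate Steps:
-32957/45925 + 26893/(-18967 - 1*(-7041)) = -32957*1/45925 + 26893/(-18967 + 7041) = -32957/45925 + 26893/(-11926) = -32957/45925 + 26893*(-1/11926) = -32957/45925 - 26893/11926 = -1628106207/547701550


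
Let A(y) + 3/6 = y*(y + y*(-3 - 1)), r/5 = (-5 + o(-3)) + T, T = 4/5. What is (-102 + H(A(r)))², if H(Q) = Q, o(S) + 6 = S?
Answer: 693848281/4 ≈ 1.7346e+8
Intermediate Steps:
o(S) = -6 + S
T = ⅘ (T = 4*(⅕) = ⅘ ≈ 0.80000)
r = -66 (r = 5*((-5 + (-6 - 3)) + ⅘) = 5*((-5 - 9) + ⅘) = 5*(-14 + ⅘) = 5*(-66/5) = -66)
A(y) = -½ - 3*y² (A(y) = -½ + y*(y + y*(-3 - 1)) = -½ + y*(y + y*(-4)) = -½ + y*(y - 4*y) = -½ + y*(-3*y) = -½ - 3*y²)
(-102 + H(A(r)))² = (-102 + (-½ - 3*(-66)²))² = (-102 + (-½ - 3*4356))² = (-102 + (-½ - 13068))² = (-102 - 26137/2)² = (-26341/2)² = 693848281/4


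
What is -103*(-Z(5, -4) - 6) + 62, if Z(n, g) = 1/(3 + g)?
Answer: 577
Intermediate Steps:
-103*(-Z(5, -4) - 6) + 62 = -103*(-1/(3 - 4) - 6) + 62 = -103*(-1/(-1) - 6) + 62 = -103*(-1*(-1) - 6) + 62 = -103*(1 - 6) + 62 = -103*(-5) + 62 = 515 + 62 = 577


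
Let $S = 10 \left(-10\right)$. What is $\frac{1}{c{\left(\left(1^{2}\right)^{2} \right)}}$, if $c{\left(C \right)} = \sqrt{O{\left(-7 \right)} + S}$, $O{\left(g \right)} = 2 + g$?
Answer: $- \frac{i \sqrt{105}}{105} \approx - 0.09759 i$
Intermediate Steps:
$S = -100$
$c{\left(C \right)} = i \sqrt{105}$ ($c{\left(C \right)} = \sqrt{\left(2 - 7\right) - 100} = \sqrt{-5 - 100} = \sqrt{-105} = i \sqrt{105}$)
$\frac{1}{c{\left(\left(1^{2}\right)^{2} \right)}} = \frac{1}{i \sqrt{105}} = - \frac{i \sqrt{105}}{105}$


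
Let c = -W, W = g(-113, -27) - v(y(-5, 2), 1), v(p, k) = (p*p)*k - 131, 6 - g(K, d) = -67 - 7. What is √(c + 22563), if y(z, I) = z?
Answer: √22377 ≈ 149.59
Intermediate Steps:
g(K, d) = 80 (g(K, d) = 6 - (-67 - 7) = 6 - 1*(-74) = 6 + 74 = 80)
v(p, k) = -131 + k*p² (v(p, k) = p²*k - 131 = k*p² - 131 = -131 + k*p²)
W = 186 (W = 80 - (-131 + 1*(-5)²) = 80 - (-131 + 1*25) = 80 - (-131 + 25) = 80 - 1*(-106) = 80 + 106 = 186)
c = -186 (c = -1*186 = -186)
√(c + 22563) = √(-186 + 22563) = √22377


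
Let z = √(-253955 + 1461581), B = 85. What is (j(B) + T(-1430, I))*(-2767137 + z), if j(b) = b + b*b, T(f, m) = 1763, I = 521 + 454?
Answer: -25106234001 + 9073*√1207626 ≈ -2.5096e+10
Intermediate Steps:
I = 975
j(b) = b + b²
z = √1207626 ≈ 1098.9
(j(B) + T(-1430, I))*(-2767137 + z) = (85*(1 + 85) + 1763)*(-2767137 + √1207626) = (85*86 + 1763)*(-2767137 + √1207626) = (7310 + 1763)*(-2767137 + √1207626) = 9073*(-2767137 + √1207626) = -25106234001 + 9073*√1207626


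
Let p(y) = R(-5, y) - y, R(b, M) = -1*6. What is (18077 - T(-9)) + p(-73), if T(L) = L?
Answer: 18153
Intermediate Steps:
R(b, M) = -6
p(y) = -6 - y
(18077 - T(-9)) + p(-73) = (18077 - 1*(-9)) + (-6 - 1*(-73)) = (18077 + 9) + (-6 + 73) = 18086 + 67 = 18153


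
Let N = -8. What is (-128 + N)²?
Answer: 18496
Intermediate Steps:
(-128 + N)² = (-128 - 8)² = (-136)² = 18496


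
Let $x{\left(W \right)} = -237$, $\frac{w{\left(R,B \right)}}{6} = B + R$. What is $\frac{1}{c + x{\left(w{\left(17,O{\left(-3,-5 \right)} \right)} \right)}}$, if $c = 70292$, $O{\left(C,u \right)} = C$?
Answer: $\frac{1}{70055} \approx 1.4274 \cdot 10^{-5}$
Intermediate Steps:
$w{\left(R,B \right)} = 6 B + 6 R$ ($w{\left(R,B \right)} = 6 \left(B + R\right) = 6 B + 6 R$)
$\frac{1}{c + x{\left(w{\left(17,O{\left(-3,-5 \right)} \right)} \right)}} = \frac{1}{70292 - 237} = \frac{1}{70055}$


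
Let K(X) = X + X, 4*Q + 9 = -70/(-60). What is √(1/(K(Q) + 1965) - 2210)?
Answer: I*√1223902334294/23533 ≈ 47.011*I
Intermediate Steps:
Q = -47/24 (Q = -9/4 + (-70/(-60))/4 = -9/4 + (-70*(-1/60))/4 = -9/4 + (¼)*(7/6) = -9/4 + 7/24 = -47/24 ≈ -1.9583)
K(X) = 2*X
√(1/(K(Q) + 1965) - 2210) = √(1/(2*(-47/24) + 1965) - 2210) = √(1/(-47/12 + 1965) - 2210) = √(1/(23533/12) - 2210) = √(12/23533 - 2210) = √(-52007918/23533) = I*√1223902334294/23533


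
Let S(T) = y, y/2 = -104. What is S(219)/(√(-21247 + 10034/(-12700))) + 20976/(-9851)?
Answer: -20976/9851 + 1040*I*√34270560618/134923467 ≈ -2.1293 + 1.4269*I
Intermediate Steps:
y = -208 (y = 2*(-104) = -208)
S(T) = -208
S(219)/(√(-21247 + 10034/(-12700))) + 20976/(-9851) = -208/√(-21247 + 10034/(-12700)) + 20976/(-9851) = -208/√(-21247 + 10034*(-1/12700)) + 20976*(-1/9851) = -208/√(-21247 - 5017/6350) - 20976/9851 = -208*(-5*I*√34270560618/134923467) - 20976/9851 = -(-1040)*I*√34270560618/134923467 - 20976/9851 = 1040*I*√34270560618/134923467 - 20976/9851 = -20976/9851 + 1040*I*√34270560618/134923467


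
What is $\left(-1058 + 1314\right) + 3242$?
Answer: $3498$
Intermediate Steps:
$\left(-1058 + 1314\right) + 3242 = 256 + 3242 = 3498$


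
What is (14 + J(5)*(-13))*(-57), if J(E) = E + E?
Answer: 6612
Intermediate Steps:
J(E) = 2*E
(14 + J(5)*(-13))*(-57) = (14 + (2*5)*(-13))*(-57) = (14 + 10*(-13))*(-57) = (14 - 130)*(-57) = -116*(-57) = 6612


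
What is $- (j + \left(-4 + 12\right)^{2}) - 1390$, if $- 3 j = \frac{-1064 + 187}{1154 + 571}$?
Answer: $- \frac{7525327}{5175} \approx -1454.2$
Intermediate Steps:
$j = \frac{877}{5175}$ ($j = - \frac{\left(-1064 + 187\right) \frac{1}{1154 + 571}}{3} = - \frac{\left(-877\right) \frac{1}{1725}}{3} = \left(- \frac{1}{3}\right) \left(- \frac{877}{1725}\right) = \frac{877}{5175} \approx 0.16947$)
$- (j + \left(-4 + 12\right)^{2}) - 1390 = - (\frac{877}{5175} + \left(-4 + 12\right)^{2}) - 1390 = - (\frac{877}{5175} + 8^{2}) - 1390 = - (\frac{877}{5175} + 64) - 1390 = \left(-1\right) \frac{332077}{5175} - 1390 = - \frac{332077}{5175} - 1390 = - \frac{7525327}{5175}$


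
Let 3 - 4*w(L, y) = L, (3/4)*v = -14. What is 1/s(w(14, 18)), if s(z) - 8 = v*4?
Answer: -3/200 ≈ -0.015000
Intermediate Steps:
v = -56/3 (v = (4/3)*(-14) = -56/3 ≈ -18.667)
w(L, y) = ¾ - L/4
s(z) = -200/3 (s(z) = 8 - 56/3*4 = 8 - 224/3 = -200/3)
1/s(w(14, 18)) = 1/(-200/3) = -3/200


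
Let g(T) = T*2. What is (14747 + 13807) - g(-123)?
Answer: 28800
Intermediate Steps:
g(T) = 2*T
(14747 + 13807) - g(-123) = (14747 + 13807) - 2*(-123) = 28554 - 1*(-246) = 28554 + 246 = 28800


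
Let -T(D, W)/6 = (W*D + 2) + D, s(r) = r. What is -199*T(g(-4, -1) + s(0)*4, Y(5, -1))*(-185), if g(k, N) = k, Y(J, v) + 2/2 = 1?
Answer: 441780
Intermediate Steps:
Y(J, v) = 0 (Y(J, v) = -1 + 1 = 0)
T(D, W) = -12 - 6*D - 6*D*W (T(D, W) = -6*((W*D + 2) + D) = -6*((D*W + 2) + D) = -6*((2 + D*W) + D) = -6*(2 + D + D*W) = -12 - 6*D - 6*D*W)
-199*T(g(-4, -1) + s(0)*4, Y(5, -1))*(-185) = -199*(-12 - 6*(-4 + 0*4) - 6*(-4 + 0*4)*0)*(-185) = -199*(-12 - 6*(-4 + 0) - 6*(-4 + 0)*0)*(-185) = -199*(-12 - 6*(-4) - 6*(-4)*0)*(-185) = -199*(-12 + 24 + 0)*(-185) = -199*12*(-185) = -2388*(-185) = 441780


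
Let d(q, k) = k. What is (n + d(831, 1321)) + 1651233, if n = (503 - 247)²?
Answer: 1718090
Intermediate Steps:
n = 65536 (n = 256² = 65536)
(n + d(831, 1321)) + 1651233 = (65536 + 1321) + 1651233 = 66857 + 1651233 = 1718090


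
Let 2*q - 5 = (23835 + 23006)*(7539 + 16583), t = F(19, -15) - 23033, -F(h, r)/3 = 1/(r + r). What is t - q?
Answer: -2824861682/5 ≈ -5.6497e+8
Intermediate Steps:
F(h, r) = -3/(2*r) (F(h, r) = -3/(r + r) = -3*1/(2*r) = -3/(2*r))
t = -230329/10 (t = -3/2/(-15) - 23033 = -3/2*(-1/15) - 23033 = ⅒ - 23033 = -230329/10 ≈ -23033.)
q = 1129898607/2 (q = 5/2 + ((23835 + 23006)*(7539 + 16583))/2 = 5/2 + (46841*24122)/2 = 5/2 + (½)*1129898602 = 5/2 + 564949301 = 1129898607/2 ≈ 5.6495e+8)
t - q = -230329/10 - 1*1129898607/2 = -230329/10 - 1129898607/2 = -2824861682/5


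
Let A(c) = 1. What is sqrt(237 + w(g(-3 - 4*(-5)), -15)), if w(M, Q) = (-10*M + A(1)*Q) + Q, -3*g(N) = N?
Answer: sqrt(2373)/3 ≈ 16.238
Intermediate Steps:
g(N) = -N/3
w(M, Q) = -10*M + 2*Q (w(M, Q) = (-10*M + 1*Q) + Q = (-10*M + Q) + Q = (Q - 10*M) + Q = -10*M + 2*Q)
sqrt(237 + w(g(-3 - 4*(-5)), -15)) = sqrt(237 + (-(-10)*(-3 - 4*(-5))/3 + 2*(-15))) = sqrt(237 + (-(-10)*(-3 + 20)/3 - 30)) = sqrt(237 + (-(-10)*17/3 - 30)) = sqrt(237 + (-10*(-17/3) - 30)) = sqrt(237 + (170/3 - 30)) = sqrt(237 + 80/3) = sqrt(791/3) = sqrt(2373)/3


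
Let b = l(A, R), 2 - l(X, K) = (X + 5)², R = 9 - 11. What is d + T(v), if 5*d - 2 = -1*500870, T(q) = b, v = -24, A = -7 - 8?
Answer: -501358/5 ≈ -1.0027e+5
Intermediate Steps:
A = -15
R = -2
l(X, K) = 2 - (5 + X)² (l(X, K) = 2 - (X + 5)² = 2 - (5 + X)²)
b = -98 (b = 2 - (5 - 15)² = 2 - 1*(-10)² = 2 - 1*100 = 2 - 100 = -98)
T(q) = -98
d = -500868/5 (d = ⅖ + (-1*500870)/5 = ⅖ + (⅕)*(-500870) = ⅖ - 100174 = -500868/5 ≈ -1.0017e+5)
d + T(v) = -500868/5 - 98 = -501358/5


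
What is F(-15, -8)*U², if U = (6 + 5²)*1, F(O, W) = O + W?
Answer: -22103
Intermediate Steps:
U = 31 (U = (6 + 25)*1 = 31*1 = 31)
F(-15, -8)*U² = (-15 - 8)*31² = -23*961 = -22103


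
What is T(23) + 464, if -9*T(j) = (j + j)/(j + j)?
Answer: 4175/9 ≈ 463.89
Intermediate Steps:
T(j) = -⅑ (T(j) = -(j + j)/(9*(j + j)) = -2*j/(9*(2*j)) = -2*j*1/(2*j)/9 = -⅑*1 = -⅑)
T(23) + 464 = -⅑ + 464 = 4175/9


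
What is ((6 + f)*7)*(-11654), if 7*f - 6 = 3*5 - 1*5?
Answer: -675932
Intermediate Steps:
f = 16/7 (f = 6/7 + (3*5 - 1*5)/7 = 6/7 + (15 - 5)/7 = 6/7 + (1/7)*10 = 6/7 + 10/7 = 16/7 ≈ 2.2857)
((6 + f)*7)*(-11654) = ((6 + 16/7)*7)*(-11654) = ((58/7)*7)*(-11654) = 58*(-11654) = -675932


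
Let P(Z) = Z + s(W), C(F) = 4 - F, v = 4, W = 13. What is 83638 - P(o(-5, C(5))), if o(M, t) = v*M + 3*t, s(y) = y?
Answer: 83648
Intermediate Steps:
o(M, t) = 3*t + 4*M (o(M, t) = 4*M + 3*t = 3*t + 4*M)
P(Z) = 13 + Z (P(Z) = Z + 13 = 13 + Z)
83638 - P(o(-5, C(5))) = 83638 - (13 + (3*(4 - 1*5) + 4*(-5))) = 83638 - (13 + (3*(4 - 5) - 20)) = 83638 - (13 + (3*(-1) - 20)) = 83638 - (13 + (-3 - 20)) = 83638 - (13 - 23) = 83638 - 1*(-10) = 83638 + 10 = 83648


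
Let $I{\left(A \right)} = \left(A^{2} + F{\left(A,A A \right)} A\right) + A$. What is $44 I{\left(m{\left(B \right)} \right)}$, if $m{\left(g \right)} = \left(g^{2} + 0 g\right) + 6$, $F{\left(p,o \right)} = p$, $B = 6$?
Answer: $157080$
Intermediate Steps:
$m{\left(g \right)} = 6 + g^{2}$ ($m{\left(g \right)} = \left(g^{2} + 0\right) + 6 = g^{2} + 6 = 6 + g^{2}$)
$I{\left(A \right)} = A + 2 A^{2}$ ($I{\left(A \right)} = \left(A^{2} + A A\right) + A = \left(A^{2} + A^{2}\right) + A = 2 A^{2} + A = A + 2 A^{2}$)
$44 I{\left(m{\left(B \right)} \right)} = 44 \left(6 + 6^{2}\right) \left(1 + 2 \left(6 + 6^{2}\right)\right) = 44 \left(6 + 36\right) \left(1 + 2 \left(6 + 36\right)\right) = 44 \cdot 42 \left(1 + 2 \cdot 42\right) = 44 \cdot 42 \left(1 + 84\right) = 44 \cdot 42 \cdot 85 = 44 \cdot 3570 = 157080$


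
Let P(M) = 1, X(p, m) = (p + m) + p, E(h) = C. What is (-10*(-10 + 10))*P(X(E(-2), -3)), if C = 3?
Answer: 0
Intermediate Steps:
E(h) = 3
X(p, m) = m + 2*p (X(p, m) = (m + p) + p = m + 2*p)
(-10*(-10 + 10))*P(X(E(-2), -3)) = -10*(-10 + 10)*1 = -10*0*1 = 0*1 = 0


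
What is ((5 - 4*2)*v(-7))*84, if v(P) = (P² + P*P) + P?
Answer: -22932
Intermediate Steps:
v(P) = P + 2*P² (v(P) = (P² + P²) + P = 2*P² + P = P + 2*P²)
((5 - 4*2)*v(-7))*84 = ((5 - 4*2)*(-7*(1 + 2*(-7))))*84 = ((5 - 8)*(-7*(1 - 14)))*84 = -(-21)*(-13)*84 = -3*91*84 = -273*84 = -22932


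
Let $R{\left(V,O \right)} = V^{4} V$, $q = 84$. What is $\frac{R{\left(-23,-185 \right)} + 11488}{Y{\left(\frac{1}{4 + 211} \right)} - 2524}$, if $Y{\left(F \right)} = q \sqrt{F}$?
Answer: $\frac{871627953575}{342416696} + \frac{134921955 \sqrt{215}}{342416696} \approx 2551.3$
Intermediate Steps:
$R{\left(V,O \right)} = V^{5}$
$Y{\left(F \right)} = 84 \sqrt{F}$
$\frac{R{\left(-23,-185 \right)} + 11488}{Y{\left(\frac{1}{4 + 211} \right)} - 2524} = \frac{\left(-23\right)^{5} + 11488}{84 \sqrt{\frac{1}{4 + 211}} - 2524} = \frac{-6436343 + 11488}{84 \sqrt{\frac{1}{215}} - 2524} = - \frac{6424855}{\frac{84}{\sqrt{215}} - 2524} = - \frac{6424855}{84 \frac{\sqrt{215}}{215} - 2524} = - \frac{6424855}{\frac{84 \sqrt{215}}{215} - 2524} = - \frac{6424855}{-2524 + \frac{84 \sqrt{215}}{215}}$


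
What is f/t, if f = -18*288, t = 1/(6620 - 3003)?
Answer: -18750528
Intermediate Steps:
t = 1/3617 ≈ 0.00027647
f = -5184
f/t = -5184/1/3617 = -5184*3617 = -18750528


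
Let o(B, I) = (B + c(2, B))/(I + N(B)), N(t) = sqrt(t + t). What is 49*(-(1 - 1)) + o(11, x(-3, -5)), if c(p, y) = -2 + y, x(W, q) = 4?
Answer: -40/3 + 10*sqrt(22)/3 ≈ 2.3014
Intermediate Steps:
N(t) = sqrt(2)*sqrt(t) (N(t) = sqrt(2*t) = sqrt(2)*sqrt(t))
o(B, I) = (-2 + 2*B)/(I + sqrt(2)*sqrt(B)) (o(B, I) = (B + (-2 + B))/(I + sqrt(2)*sqrt(B)) = (-2 + 2*B)/(I + sqrt(2)*sqrt(B)))
49*(-(1 - 1)) + o(11, x(-3, -5)) = 49*(-(1 - 1)) + 2*(-1 + 11)/(4 + sqrt(2)*sqrt(11)) = 49*(-1*0) + 2*10/(4 + sqrt(22)) = 49*0 + 20/(4 + sqrt(22)) = 0 + 20/(4 + sqrt(22)) = 20/(4 + sqrt(22))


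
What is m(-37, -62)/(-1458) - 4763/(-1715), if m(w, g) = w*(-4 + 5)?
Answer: 7007909/2500470 ≈ 2.8026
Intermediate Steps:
m(w, g) = w (m(w, g) = w*1 = w)
m(-37, -62)/(-1458) - 4763/(-1715) = -37/(-1458) - 4763/(-1715) = -37*(-1/1458) - 4763*(-1/1715) = 37/1458 + 4763/1715 = 7007909/2500470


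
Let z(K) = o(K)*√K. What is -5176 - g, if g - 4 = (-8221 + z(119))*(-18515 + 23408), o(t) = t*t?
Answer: 40220173 - 69289773*√119 ≈ -7.1564e+8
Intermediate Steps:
o(t) = t²
z(K) = K^(5/2) (z(K) = K²*√K = K^(5/2))
g = -40225349 + 69289773*√119 (g = 4 + (-8221 + 119^(5/2))*(-18515 + 23408) = 4 + (-8221 + 14161*√119)*4893 = 4 + (-40225353 + 69289773*√119) = -40225349 + 69289773*√119 ≈ 7.1564e+8)
-5176 - g = -5176 - (-40225349 + 69289773*√119) = -5176 + (40225349 - 69289773*√119) = 40220173 - 69289773*√119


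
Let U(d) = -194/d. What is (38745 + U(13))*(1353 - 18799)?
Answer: -675684922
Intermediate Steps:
(38745 + U(13))*(1353 - 18799) = (38745 - 194/13)*(1353 - 18799) = (38745 - 194*1/13)*(-17446) = (38745 - 194/13)*(-17446) = (503491/13)*(-17446) = -675684922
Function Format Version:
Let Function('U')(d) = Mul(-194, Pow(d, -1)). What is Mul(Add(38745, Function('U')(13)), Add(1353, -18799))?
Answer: -675684922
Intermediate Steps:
Mul(Add(38745, Function('U')(13)), Add(1353, -18799)) = Mul(Add(38745, Mul(-194, Pow(13, -1))), Add(1353, -18799)) = Mul(Add(38745, Mul(-194, Rational(1, 13))), -17446) = Mul(Add(38745, Rational(-194, 13)), -17446) = Mul(Rational(503491, 13), -17446) = -675684922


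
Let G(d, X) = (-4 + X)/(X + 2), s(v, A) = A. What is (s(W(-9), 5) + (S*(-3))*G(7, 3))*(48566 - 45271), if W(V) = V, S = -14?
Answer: -11203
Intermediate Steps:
G(d, X) = (-4 + X)/(2 + X)
(s(W(-9), 5) + (S*(-3))*G(7, 3))*(48566 - 45271) = (5 + (-14*(-3))*((-4 + 3)/(2 + 3)))*(48566 - 45271) = (5 + 42*(-1/5))*3295 = (5 + 42*((⅕)*(-1)))*3295 = (5 + 42*(-⅕))*3295 = (5 - 42/5)*3295 = -17/5*3295 = -11203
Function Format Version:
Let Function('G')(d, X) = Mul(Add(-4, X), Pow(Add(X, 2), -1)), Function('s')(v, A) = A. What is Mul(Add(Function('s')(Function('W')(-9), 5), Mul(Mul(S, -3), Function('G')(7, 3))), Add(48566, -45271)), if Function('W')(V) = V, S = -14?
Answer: -11203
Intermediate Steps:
Function('G')(d, X) = Mul(Pow(Add(2, X), -1), Add(-4, X)) (Function('G')(d, X) = Mul(Add(-4, X), Pow(Add(2, X), -1)) = Mul(Pow(Add(2, X), -1), Add(-4, X)))
Mul(Add(Function('s')(Function('W')(-9), 5), Mul(Mul(S, -3), Function('G')(7, 3))), Add(48566, -45271)) = Mul(Add(5, Mul(Mul(-14, -3), Mul(Pow(Add(2, 3), -1), Add(-4, 3)))), Add(48566, -45271)) = Mul(Add(5, Mul(42, Mul(Pow(5, -1), -1))), 3295) = Mul(Add(5, Mul(42, Mul(Rational(1, 5), -1))), 3295) = Mul(Add(5, Mul(42, Rational(-1, 5))), 3295) = Mul(Add(5, Rational(-42, 5)), 3295) = Mul(Rational(-17, 5), 3295) = -11203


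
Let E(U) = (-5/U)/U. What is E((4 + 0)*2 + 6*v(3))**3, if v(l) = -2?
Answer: -125/4096 ≈ -0.030518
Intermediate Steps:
E(U) = -5/U**2
E((4 + 0)*2 + 6*v(3))**3 = (-5/((4 + 0)*2 + 6*(-2))**2)**3 = (-5/(4*2 - 12)**2)**3 = (-5/(8 - 12)**2)**3 = (-5/(-4)**2)**3 = (-5*1/16)**3 = (-5/16)**3 = -125/4096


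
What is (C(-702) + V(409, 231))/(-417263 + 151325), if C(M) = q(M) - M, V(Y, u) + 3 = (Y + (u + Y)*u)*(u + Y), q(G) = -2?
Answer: -94880057/265938 ≈ -356.77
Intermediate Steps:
V(Y, u) = -3 + (Y + u)*(Y + u*(Y + u)) (V(Y, u) = -3 + (Y + (u + Y)*u)*(u + Y) = -3 + (Y + (Y + u)*u)*(Y + u) = -3 + (Y + u*(Y + u))*(Y + u) = -3 + (Y + u)*(Y + u*(Y + u)))
C(M) = -2 - M
(C(-702) + V(409, 231))/(-417263 + 151325) = ((-2 - 1*(-702)) + (-3 + 409² + 231³ + 409*231 + 231*409² + 2*409*231²))/(-417263 + 151325) = ((-2 + 702) + (-3 + 167281 + 12326391 + 94479 + 231*167281 + 2*409*53361))/(-265938) = (700 + (-3 + 167281 + 12326391 + 94479 + 38641911 + 43649298))*(-1/265938) = (700 + 94879357)*(-1/265938) = 94880057*(-1/265938) = -94880057/265938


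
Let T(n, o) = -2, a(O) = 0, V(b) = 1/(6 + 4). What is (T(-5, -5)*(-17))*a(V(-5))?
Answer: 0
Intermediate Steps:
V(b) = ⅒ (V(b) = 1/10 = ⅒)
(T(-5, -5)*(-17))*a(V(-5)) = -2*(-17)*0 = 34*0 = 0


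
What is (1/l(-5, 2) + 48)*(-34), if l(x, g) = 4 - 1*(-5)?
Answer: -14722/9 ≈ -1635.8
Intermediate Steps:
l(x, g) = 9 (l(x, g) = 4 + 5 = 9)
(1/l(-5, 2) + 48)*(-34) = (1/9 + 48)*(-34) = (⅑ + 48)*(-34) = (433/9)*(-34) = -14722/9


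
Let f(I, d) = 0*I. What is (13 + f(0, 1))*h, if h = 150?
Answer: 1950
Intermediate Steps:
f(I, d) = 0
(13 + f(0, 1))*h = (13 + 0)*150 = 13*150 = 1950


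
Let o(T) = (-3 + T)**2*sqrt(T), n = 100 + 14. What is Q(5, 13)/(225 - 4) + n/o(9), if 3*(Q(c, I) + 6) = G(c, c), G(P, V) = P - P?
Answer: 4091/3978 ≈ 1.0284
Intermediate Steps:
G(P, V) = 0
Q(c, I) = -6 (Q(c, I) = -6 + (1/3)*0 = -6 + 0 = -6)
n = 114
o(T) = sqrt(T)*(-3 + T)**2
Q(5, 13)/(225 - 4) + n/o(9) = -6/(225 - 4) + 114/((sqrt(9)*(-3 + 9)**2)) = -6/221 + 114/((3*6**2)) = -6*1/221 + 114/((3*36)) = -6/221 + 114/108 = -6/221 + 114*(1/108) = -6/221 + 19/18 = 4091/3978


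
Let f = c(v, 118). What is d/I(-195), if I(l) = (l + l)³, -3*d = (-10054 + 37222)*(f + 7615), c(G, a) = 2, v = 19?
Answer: 2874148/2471625 ≈ 1.1629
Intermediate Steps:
f = 2
d = -68979552 (d = -(-10054 + 37222)*(2 + 7615)/3 = -9056*7617 = -⅓*206938656 = -68979552)
I(l) = 8*l³ (I(l) = (2*l)³ = 8*l³)
d/I(-195) = -68979552/(8*(-195)³) = -68979552/(8*(-7414875)) = -68979552/(-59319000) = -68979552*(-1/59319000) = 2874148/2471625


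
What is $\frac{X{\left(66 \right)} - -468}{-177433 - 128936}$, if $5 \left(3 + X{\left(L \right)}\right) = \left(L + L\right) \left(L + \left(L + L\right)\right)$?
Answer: $- \frac{9487}{510615} \approx -0.01858$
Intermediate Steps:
$X{\left(L \right)} = -3 + \frac{6 L^{2}}{5}$ ($X{\left(L \right)} = -3 + \frac{\left(L + L\right) \left(L + \left(L + L\right)\right)}{5} = -3 + \frac{2 L \left(L + 2 L\right)}{5} = -3 + \frac{2 L 3 L}{5} = -3 + \frac{6 L^{2}}{5}$)
$\frac{X{\left(66 \right)} - -468}{-177433 - 128936} = \frac{\left(-3 + \frac{6 \cdot 66^{2}}{5}\right) - -468}{-177433 - 128936} = \frac{\left(-3 + \frac{6}{5} \cdot 4356\right) + 468}{-306369} = \left(\left(-3 + \frac{26136}{5}\right) + 468\right) \left(- \frac{1}{306369}\right) = \left(\frac{26121}{5} + 468\right) \left(- \frac{1}{306369}\right) = \frac{28461}{5} \left(- \frac{1}{306369}\right) = - \frac{9487}{510615}$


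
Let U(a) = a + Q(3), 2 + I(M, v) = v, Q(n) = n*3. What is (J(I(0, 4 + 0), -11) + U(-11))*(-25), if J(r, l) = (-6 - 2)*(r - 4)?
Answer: -350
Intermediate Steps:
Q(n) = 3*n
I(M, v) = -2 + v
J(r, l) = 32 - 8*r (J(r, l) = -8*(-4 + r) = 32 - 8*r)
U(a) = 9 + a (U(a) = a + 3*3 = a + 9 = 9 + a)
(J(I(0, 4 + 0), -11) + U(-11))*(-25) = ((32 - 8*(-2 + (4 + 0))) + (9 - 11))*(-25) = ((32 - 8*(-2 + 4)) - 2)*(-25) = ((32 - 8*2) - 2)*(-25) = ((32 - 16) - 2)*(-25) = (16 - 2)*(-25) = 14*(-25) = -350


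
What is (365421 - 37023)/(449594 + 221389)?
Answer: 109466/223661 ≈ 0.48943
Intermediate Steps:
(365421 - 37023)/(449594 + 221389) = 328398/670983 = 328398*(1/670983) = 109466/223661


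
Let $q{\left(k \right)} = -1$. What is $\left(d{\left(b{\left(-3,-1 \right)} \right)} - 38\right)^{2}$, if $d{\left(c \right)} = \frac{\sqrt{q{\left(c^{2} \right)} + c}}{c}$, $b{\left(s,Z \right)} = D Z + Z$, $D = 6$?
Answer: $\frac{70748}{49} + \frac{152 i \sqrt{2}}{7} \approx 1443.8 + 30.709 i$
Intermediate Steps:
$b{\left(s,Z \right)} = 7 Z$ ($b{\left(s,Z \right)} = 6 Z + Z = 7 Z$)
$d{\left(c \right)} = \frac{\sqrt{-1 + c}}{c}$
$\left(d{\left(b{\left(-3,-1 \right)} \right)} - 38\right)^{2} = \left(\frac{\sqrt{-1 + 7 \left(-1\right)}}{7 \left(-1\right)} - 38\right)^{2} = \left(\frac{\sqrt{-1 - 7}}{-7} - 38\right)^{2} = \left(- \frac{\sqrt{-8}}{7} - 38\right)^{2} = \left(- \frac{2 i \sqrt{2}}{7} - 38\right)^{2} = \left(-38 - \frac{2 i \sqrt{2}}{7}\right)^{2}$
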